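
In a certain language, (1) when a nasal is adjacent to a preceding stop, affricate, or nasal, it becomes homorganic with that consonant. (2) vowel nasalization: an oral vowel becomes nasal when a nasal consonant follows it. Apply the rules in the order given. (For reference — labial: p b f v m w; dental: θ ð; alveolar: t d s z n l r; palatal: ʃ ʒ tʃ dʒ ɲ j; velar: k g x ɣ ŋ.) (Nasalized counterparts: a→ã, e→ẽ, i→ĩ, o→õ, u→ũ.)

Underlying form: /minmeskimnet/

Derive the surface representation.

Rule 1: /m/ after /n/ (alveolar) → [n]
Rule 1: /n/ after /m/ (labial) → [m]
After rule 1: minneskimmet
Rule 2: /i/ before nasal /n/ → [ĩ]
Rule 2: /i/ before nasal /m/ → [ĩ]

[mĩnneskĩmmet]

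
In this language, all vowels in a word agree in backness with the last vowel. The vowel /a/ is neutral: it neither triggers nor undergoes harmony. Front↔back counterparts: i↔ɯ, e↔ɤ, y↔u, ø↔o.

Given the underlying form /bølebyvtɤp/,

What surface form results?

[bolɤbuvtɤp]

/ø/ harmonizes with /ɤ/ ([+back]) → [o]
/e/ harmonizes with /ɤ/ ([+back]) → [ɤ]
/y/ harmonizes with /ɤ/ ([+back]) → [u]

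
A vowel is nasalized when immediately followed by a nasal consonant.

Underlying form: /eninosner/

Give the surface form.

/e/ before nasal /n/ → [ẽ]
/i/ before nasal /n/ → [ĩ]

[ẽnĩnosner]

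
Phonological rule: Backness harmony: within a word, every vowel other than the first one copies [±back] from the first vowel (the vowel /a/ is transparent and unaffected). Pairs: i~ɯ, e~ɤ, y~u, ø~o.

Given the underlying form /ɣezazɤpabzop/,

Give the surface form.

/ɤ/ harmonizes with /e/ ([-back]) → [e]
/o/ harmonizes with /e/ ([-back]) → [ø]

[ɣezazepabzøp]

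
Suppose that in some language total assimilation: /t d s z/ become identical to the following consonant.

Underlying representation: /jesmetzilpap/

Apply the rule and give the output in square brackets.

[jemmezzilpap]

/s/ before /m/ → [m] (total assimilation)
/t/ before /z/ → [z] (total assimilation)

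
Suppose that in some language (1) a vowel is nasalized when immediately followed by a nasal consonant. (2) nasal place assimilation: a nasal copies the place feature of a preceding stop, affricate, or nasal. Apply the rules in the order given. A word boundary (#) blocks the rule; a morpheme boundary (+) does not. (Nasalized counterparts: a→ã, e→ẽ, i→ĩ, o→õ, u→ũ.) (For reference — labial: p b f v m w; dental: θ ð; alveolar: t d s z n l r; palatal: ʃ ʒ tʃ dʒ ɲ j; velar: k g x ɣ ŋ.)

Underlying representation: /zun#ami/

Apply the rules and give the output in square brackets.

[zũn#ãmi]

Rule 1: /u/ before nasal /n/ → [ũ]
Rule 1: /a/ before nasal /m/ → [ã]
After rule 1: zũn#ãmi
Rule 2: no segment meets the rule's conditions; no change.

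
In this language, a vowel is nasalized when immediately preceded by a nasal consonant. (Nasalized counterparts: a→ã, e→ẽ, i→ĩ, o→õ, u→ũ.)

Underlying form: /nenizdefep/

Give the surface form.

[nẽnĩzdefep]

/e/ after nasal /n/ → [ẽ]
/i/ after nasal /n/ → [ĩ]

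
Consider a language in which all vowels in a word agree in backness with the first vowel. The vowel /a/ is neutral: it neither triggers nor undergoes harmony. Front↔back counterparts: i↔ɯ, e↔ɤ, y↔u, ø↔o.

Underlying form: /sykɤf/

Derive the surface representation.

[sykef]

/ɤ/ harmonizes with /y/ ([-back]) → [e]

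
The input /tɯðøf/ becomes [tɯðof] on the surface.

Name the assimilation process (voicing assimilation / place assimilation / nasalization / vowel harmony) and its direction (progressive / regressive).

vowel harmony, progressive

/ø/→[o].
Vowels agree with the first vowel, so the harmony is progressive.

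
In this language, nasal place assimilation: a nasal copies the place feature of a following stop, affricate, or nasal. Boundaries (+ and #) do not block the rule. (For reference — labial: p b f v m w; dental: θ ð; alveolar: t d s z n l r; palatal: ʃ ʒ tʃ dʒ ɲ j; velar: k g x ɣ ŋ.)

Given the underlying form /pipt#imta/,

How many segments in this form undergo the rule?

1

/m/ before /t/ (alveolar) → [n]
1 segment changes.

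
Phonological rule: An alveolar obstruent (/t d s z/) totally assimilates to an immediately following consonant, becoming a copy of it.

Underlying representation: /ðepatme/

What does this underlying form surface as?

[ðepamme]

/t/ before /m/ → [m] (total assimilation)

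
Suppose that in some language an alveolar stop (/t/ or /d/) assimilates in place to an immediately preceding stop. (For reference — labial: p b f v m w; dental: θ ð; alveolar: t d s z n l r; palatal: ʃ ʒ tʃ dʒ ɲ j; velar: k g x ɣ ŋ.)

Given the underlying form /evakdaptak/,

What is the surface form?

/d/ after /k/ (velar) → [g]
/t/ after /p/ (labial) → [p]

[evakgappak]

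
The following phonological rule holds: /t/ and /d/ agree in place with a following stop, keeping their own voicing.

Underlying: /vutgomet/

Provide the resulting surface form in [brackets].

/t/ before /g/ (velar) → [k]

[vukgomet]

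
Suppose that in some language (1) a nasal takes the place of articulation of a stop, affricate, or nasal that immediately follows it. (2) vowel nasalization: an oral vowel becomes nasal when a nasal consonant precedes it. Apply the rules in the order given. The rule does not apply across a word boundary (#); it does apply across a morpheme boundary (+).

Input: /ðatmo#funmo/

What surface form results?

Rule 1: /n/ before /m/ (labial) → [m]
After rule 1: ðatmo#fummo
Rule 2: /o/ after nasal /m/ → [õ]
Rule 2: /o/ after nasal /m/ → [õ]

[ðatmõ#fummõ]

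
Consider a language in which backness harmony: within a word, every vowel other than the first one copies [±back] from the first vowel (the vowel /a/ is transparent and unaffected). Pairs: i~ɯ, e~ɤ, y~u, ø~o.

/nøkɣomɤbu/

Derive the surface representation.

[nøkɣømeby]

/o/ harmonizes with /ø/ ([-back]) → [ø]
/ɤ/ harmonizes with /ø/ ([-back]) → [e]
/u/ harmonizes with /ø/ ([-back]) → [y]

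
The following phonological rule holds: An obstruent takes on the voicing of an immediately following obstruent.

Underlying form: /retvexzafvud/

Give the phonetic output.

/t/ before /v/ (voiced) → [d]
/x/ before /z/ (voiced) → [ɣ]
/f/ before /v/ (voiced) → [v]

[redveɣzavvud]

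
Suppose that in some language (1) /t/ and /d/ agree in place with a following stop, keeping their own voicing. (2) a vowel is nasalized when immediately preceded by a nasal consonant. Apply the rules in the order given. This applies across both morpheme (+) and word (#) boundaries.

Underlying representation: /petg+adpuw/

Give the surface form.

[pekg+abpuw]

Rule 1: /t/ before /g/ (velar) → [k]
Rule 1: /d/ before /p/ (labial) → [b]
After rule 1: pekg+abpuw
Rule 2: no segment meets the rule's conditions; no change.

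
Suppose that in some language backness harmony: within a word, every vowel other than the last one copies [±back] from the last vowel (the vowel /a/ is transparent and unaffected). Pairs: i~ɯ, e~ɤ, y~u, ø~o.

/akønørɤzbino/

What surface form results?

/ø/ harmonizes with /o/ ([+back]) → [o]
/ø/ harmonizes with /o/ ([+back]) → [o]
/i/ harmonizes with /o/ ([+back]) → [ɯ]

[akonorɤzbɯno]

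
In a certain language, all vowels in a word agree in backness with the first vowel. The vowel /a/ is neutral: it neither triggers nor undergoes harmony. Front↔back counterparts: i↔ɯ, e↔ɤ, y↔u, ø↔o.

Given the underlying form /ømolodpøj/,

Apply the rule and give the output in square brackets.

[ømølødpøj]

/o/ harmonizes with /ø/ ([-back]) → [ø]
/o/ harmonizes with /ø/ ([-back]) → [ø]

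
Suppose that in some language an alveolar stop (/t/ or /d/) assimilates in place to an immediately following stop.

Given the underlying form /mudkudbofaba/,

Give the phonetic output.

[mugkubbofaba]

/d/ before /k/ (velar) → [g]
/d/ before /b/ (labial) → [b]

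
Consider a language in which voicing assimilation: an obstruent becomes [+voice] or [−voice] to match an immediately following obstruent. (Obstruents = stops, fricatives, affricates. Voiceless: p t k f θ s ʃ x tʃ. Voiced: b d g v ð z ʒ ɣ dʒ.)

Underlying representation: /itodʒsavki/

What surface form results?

/dʒ/ before /s/ (voiceless) → [tʃ]
/v/ before /k/ (voiceless) → [f]

[itotʃsafki]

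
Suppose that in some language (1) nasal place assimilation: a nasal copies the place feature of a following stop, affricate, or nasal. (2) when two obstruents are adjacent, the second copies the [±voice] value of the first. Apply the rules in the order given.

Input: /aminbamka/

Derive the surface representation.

Rule 1: /n/ before /b/ (labial) → [m]
Rule 1: /m/ before /k/ (velar) → [ŋ]
After rule 1: amimbaŋka
Rule 2: no segment meets the rule's conditions; no change.

[amimbaŋka]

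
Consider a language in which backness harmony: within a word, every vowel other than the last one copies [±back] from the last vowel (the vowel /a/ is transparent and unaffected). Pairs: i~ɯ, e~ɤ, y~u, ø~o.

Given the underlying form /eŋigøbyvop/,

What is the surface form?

[ɤŋɯgobuvop]

/e/ harmonizes with /o/ ([+back]) → [ɤ]
/i/ harmonizes with /o/ ([+back]) → [ɯ]
/ø/ harmonizes with /o/ ([+back]) → [o]
/y/ harmonizes with /o/ ([+back]) → [u]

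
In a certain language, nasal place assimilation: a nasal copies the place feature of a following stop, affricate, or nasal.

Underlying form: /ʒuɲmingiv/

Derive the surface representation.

/ɲ/ before /m/ (labial) → [m]
/n/ before /g/ (velar) → [ŋ]

[ʒummiŋgiv]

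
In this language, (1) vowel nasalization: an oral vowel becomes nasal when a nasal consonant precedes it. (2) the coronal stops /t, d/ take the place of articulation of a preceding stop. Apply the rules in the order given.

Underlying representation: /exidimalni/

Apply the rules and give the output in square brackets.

[exidimãlnĩ]

Rule 1: /a/ after nasal /m/ → [ã]
Rule 1: /i/ after nasal /n/ → [ĩ]
After rule 1: exidimãlnĩ
Rule 2: no segment meets the rule's conditions; no change.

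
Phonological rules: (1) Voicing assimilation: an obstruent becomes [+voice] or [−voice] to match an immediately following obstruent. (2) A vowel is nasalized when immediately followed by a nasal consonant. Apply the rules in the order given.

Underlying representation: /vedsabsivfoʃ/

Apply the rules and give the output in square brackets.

Rule 1: /d/ before /s/ (voiceless) → [t]
Rule 1: /b/ before /s/ (voiceless) → [p]
Rule 1: /v/ before /f/ (voiceless) → [f]
After rule 1: vetsapsiffoʃ
Rule 2: no segment meets the rule's conditions; no change.

[vetsapsiffoʃ]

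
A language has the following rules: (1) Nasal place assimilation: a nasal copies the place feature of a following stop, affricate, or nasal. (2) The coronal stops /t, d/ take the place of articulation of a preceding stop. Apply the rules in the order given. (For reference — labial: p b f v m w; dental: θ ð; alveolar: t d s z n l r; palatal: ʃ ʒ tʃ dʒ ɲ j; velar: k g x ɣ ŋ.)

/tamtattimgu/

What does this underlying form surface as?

Rule 1: /m/ before /t/ (alveolar) → [n]
Rule 1: /m/ before /g/ (velar) → [ŋ]
After rule 1: tantattiŋgu
Rule 2: no segment meets the rule's conditions; no change.

[tantattiŋgu]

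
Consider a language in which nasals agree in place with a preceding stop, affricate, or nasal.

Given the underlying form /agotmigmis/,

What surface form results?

[agotnigŋis]

/m/ after /t/ (alveolar) → [n]
/m/ after /g/ (velar) → [ŋ]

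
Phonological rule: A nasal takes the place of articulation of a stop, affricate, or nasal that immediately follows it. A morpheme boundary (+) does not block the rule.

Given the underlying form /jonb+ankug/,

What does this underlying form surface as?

[jomb+aŋkug]

/n/ before /b/ (labial) → [m]
/n/ before /k/ (velar) → [ŋ]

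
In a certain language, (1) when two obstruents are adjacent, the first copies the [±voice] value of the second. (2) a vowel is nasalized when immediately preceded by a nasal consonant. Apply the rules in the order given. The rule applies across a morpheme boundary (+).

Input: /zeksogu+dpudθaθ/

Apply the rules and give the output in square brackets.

[zeksogu+tputθaθ]

Rule 1: /d/ before /p/ (voiceless) → [t]
Rule 1: /d/ before /θ/ (voiceless) → [t]
After rule 1: zeksogu+tputθaθ
Rule 2: no segment meets the rule's conditions; no change.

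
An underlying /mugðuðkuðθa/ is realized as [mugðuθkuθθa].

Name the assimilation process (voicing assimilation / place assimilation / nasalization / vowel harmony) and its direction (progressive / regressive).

/ð/→[θ] /ð/→[θ].
Each target copies a feature from the following segment, so the direction is regressive.

voicing assimilation, regressive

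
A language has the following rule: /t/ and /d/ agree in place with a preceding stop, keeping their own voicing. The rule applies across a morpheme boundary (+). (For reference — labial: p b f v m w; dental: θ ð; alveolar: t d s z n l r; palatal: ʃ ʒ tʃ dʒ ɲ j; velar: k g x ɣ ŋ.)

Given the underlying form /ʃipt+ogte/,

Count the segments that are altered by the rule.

2

/t/ after /p/ (labial) → [p]
/t/ after /g/ (velar) → [k]
2 segments change.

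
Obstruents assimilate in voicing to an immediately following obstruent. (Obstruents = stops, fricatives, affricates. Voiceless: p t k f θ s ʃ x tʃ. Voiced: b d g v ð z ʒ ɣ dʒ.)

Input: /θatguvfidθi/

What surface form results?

/t/ before /g/ (voiced) → [d]
/v/ before /f/ (voiceless) → [f]
/d/ before /θ/ (voiceless) → [t]

[θadguffitθi]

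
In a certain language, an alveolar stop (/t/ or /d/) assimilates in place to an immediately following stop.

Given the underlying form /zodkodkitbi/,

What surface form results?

/d/ before /k/ (velar) → [g]
/d/ before /k/ (velar) → [g]
/t/ before /b/ (labial) → [p]

[zogkogkipbi]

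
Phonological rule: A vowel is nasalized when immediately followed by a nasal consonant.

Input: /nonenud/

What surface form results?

/o/ before nasal /n/ → [õ]
/e/ before nasal /n/ → [ẽ]

[nõnẽnud]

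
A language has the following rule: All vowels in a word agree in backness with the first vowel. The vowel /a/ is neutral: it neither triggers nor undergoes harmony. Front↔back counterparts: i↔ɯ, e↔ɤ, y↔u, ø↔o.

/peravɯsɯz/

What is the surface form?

[peravisiz]

/ɯ/ harmonizes with /e/ ([-back]) → [i]
/ɯ/ harmonizes with /e/ ([-back]) → [i]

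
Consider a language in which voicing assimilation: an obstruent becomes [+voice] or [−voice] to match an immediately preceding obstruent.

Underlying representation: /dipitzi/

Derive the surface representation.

/z/ after /t/ (voiceless) → [s]

[dipitsi]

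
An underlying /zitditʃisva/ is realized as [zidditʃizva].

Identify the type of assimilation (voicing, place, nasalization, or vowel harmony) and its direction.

/t/→[d] /s/→[z].
Each target copies a feature from the following segment, so the direction is regressive.

voicing assimilation, regressive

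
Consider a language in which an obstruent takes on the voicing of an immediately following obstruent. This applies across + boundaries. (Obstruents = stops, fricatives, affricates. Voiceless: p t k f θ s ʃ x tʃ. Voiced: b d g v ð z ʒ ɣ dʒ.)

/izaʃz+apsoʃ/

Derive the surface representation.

/ʃ/ before /z/ (voiced) → [ʒ]

[izaʒz+apsoʃ]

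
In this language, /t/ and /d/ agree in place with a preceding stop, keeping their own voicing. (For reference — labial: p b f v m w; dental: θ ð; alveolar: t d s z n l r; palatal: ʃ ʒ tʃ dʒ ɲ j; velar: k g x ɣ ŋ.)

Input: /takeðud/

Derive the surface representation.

no segment meets the rule's conditions; no change.

[takeðud]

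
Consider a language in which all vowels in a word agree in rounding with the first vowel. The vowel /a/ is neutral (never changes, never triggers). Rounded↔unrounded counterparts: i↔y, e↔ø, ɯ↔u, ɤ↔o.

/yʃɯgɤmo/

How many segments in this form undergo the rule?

2

/ɯ/ harmonizes with /y/ ([+round]) → [u]
/ɤ/ harmonizes with /y/ ([+round]) → [o]
2 segments change.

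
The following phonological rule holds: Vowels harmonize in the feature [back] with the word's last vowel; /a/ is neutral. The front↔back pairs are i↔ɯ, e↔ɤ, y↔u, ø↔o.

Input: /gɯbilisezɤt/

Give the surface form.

/i/ harmonizes with /ɤ/ ([+back]) → [ɯ]
/i/ harmonizes with /ɤ/ ([+back]) → [ɯ]
/e/ harmonizes with /ɤ/ ([+back]) → [ɤ]

[gɯbɯlɯsɤzɤt]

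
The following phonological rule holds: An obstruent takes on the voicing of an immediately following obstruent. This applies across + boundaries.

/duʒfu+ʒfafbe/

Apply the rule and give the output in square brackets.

/ʒ/ before /f/ (voiceless) → [ʃ]
/ʒ/ before /f/ (voiceless) → [ʃ]
/f/ before /b/ (voiced) → [v]

[duʃfu+ʃfavbe]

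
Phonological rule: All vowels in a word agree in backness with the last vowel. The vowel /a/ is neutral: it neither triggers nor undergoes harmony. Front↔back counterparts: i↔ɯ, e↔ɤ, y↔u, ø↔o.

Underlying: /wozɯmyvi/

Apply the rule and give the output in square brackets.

[wøzimyvi]

/o/ harmonizes with /i/ ([-back]) → [ø]
/ɯ/ harmonizes with /i/ ([-back]) → [i]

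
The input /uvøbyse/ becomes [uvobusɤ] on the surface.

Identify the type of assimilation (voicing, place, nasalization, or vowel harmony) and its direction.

vowel harmony, progressive

/ø/→[o] /y/→[u] /e/→[ɤ].
Vowels agree with the first vowel, so the harmony is progressive.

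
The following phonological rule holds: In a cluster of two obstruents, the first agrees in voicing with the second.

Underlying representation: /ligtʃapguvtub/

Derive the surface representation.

[liktʃabguftub]

/g/ before /tʃ/ (voiceless) → [k]
/p/ before /g/ (voiced) → [b]
/v/ before /t/ (voiceless) → [f]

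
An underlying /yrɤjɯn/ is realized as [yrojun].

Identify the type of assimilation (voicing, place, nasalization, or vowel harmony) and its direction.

vowel harmony, progressive

/ɤ/→[o] /ɯ/→[u].
Vowels agree with the first vowel, so the harmony is progressive.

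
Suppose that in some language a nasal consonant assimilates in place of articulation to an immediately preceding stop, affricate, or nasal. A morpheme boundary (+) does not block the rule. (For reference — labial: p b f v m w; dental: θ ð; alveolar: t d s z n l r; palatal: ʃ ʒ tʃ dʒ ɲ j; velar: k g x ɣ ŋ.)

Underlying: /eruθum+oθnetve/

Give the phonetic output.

[eruθum+oθnetve]

no segment meets the rule's conditions; no change.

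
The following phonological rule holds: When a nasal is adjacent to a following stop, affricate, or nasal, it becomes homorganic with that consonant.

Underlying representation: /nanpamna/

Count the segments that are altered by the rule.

2

/n/ before /p/ (labial) → [m]
/m/ before /n/ (alveolar) → [n]
2 segments change.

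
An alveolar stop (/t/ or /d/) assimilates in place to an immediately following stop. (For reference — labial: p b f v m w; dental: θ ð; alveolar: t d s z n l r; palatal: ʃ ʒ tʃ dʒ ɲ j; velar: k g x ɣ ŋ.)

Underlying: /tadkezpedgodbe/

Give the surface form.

/d/ before /k/ (velar) → [g]
/d/ before /g/ (velar) → [g]
/d/ before /b/ (labial) → [b]

[tagkezpeggobbe]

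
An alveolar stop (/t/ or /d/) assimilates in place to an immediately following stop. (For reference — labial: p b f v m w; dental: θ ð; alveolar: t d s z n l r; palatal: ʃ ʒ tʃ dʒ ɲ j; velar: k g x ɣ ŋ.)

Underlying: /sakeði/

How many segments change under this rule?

0

No segment meets the rule's conditions.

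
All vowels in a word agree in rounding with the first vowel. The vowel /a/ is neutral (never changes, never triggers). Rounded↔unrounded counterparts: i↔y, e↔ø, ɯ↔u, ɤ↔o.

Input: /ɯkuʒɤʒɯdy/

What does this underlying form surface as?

/u/ harmonizes with /ɯ/ ([-round]) → [ɯ]
/y/ harmonizes with /ɯ/ ([-round]) → [i]

[ɯkɯʒɤʒɯdi]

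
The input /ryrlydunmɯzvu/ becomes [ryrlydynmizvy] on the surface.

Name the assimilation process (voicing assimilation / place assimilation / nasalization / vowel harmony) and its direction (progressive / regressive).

vowel harmony, progressive

/u/→[y] /ɯ/→[i] /u/→[y].
Vowels agree with the first vowel, so the harmony is progressive.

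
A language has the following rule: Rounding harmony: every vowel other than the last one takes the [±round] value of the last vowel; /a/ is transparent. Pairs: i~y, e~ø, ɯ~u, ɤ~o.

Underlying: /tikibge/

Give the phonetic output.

no segment meets the rule's conditions; no change.

[tikibge]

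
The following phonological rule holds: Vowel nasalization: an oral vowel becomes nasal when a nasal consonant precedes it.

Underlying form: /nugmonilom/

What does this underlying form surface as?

/u/ after nasal /n/ → [ũ]
/o/ after nasal /m/ → [õ]
/i/ after nasal /n/ → [ĩ]

[nũgmõnĩlom]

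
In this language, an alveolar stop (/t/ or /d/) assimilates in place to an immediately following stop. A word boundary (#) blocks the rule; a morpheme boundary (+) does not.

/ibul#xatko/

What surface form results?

/t/ before /k/ (velar) → [k]

[ibul#xakko]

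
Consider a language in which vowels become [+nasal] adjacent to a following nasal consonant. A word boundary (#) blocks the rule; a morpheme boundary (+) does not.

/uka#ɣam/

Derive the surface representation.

[uka#ɣãm]

/a/ before nasal /m/ → [ã]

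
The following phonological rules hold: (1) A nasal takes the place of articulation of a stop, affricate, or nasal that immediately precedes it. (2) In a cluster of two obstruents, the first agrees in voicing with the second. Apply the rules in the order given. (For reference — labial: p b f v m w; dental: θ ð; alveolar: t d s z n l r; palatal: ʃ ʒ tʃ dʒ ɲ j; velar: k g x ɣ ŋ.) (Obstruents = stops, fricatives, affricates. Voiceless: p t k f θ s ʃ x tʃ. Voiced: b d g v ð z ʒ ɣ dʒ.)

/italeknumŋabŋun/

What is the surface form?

Rule 1: /n/ after /k/ (velar) → [ŋ]
Rule 1: /ŋ/ after /m/ (labial) → [m]
Rule 1: /ŋ/ after /b/ (labial) → [m]
After rule 1: italekŋummabmun
Rule 2: no segment meets the rule's conditions; no change.

[italekŋummabmun]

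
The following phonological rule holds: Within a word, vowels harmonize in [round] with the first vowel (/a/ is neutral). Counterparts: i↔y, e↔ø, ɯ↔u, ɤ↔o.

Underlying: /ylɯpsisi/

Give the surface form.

[ylupsysy]

/ɯ/ harmonizes with /y/ ([+round]) → [u]
/i/ harmonizes with /y/ ([+round]) → [y]
/i/ harmonizes with /y/ ([+round]) → [y]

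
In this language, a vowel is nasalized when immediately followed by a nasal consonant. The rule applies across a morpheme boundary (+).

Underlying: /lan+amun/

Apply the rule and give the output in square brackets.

/a/ before nasal /n/ → [ã]
/a/ before nasal /m/ → [ã]
/u/ before nasal /n/ → [ũ]

[lãn+ãmũn]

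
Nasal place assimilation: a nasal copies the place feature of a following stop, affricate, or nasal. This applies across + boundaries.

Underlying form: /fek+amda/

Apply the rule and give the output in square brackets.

/m/ before /d/ (alveolar) → [n]

[fek+anda]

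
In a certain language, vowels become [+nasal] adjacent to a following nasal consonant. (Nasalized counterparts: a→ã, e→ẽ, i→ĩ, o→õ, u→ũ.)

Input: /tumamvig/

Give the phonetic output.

/u/ before nasal /m/ → [ũ]
/a/ before nasal /m/ → [ã]

[tũmãmvig]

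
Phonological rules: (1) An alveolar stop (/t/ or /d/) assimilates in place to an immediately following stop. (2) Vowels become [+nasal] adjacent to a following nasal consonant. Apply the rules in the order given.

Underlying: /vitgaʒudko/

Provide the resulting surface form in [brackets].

[vikgaʒugko]

Rule 1: /t/ before /g/ (velar) → [k]
Rule 1: /d/ before /k/ (velar) → [g]
After rule 1: vikgaʒugko
Rule 2: no segment meets the rule's conditions; no change.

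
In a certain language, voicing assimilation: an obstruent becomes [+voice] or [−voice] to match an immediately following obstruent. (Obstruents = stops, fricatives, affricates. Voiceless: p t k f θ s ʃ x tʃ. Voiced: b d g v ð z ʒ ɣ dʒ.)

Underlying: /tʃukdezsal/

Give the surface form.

[tʃugdessal]

/k/ before /d/ (voiced) → [g]
/z/ before /s/ (voiceless) → [s]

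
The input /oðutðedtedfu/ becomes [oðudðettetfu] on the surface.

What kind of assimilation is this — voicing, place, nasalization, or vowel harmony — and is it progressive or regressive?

/t/→[d] /d/→[t] /d/→[t].
Each target copies a feature from the following segment, so the direction is regressive.

voicing assimilation, regressive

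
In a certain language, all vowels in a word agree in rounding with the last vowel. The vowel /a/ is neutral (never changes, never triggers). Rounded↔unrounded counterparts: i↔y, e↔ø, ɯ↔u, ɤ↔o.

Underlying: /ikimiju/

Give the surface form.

[ykymyju]

/i/ harmonizes with /u/ ([+round]) → [y]
/i/ harmonizes with /u/ ([+round]) → [y]
/i/ harmonizes with /u/ ([+round]) → [y]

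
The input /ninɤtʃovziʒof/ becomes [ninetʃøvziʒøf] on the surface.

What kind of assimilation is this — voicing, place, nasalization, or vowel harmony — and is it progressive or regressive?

vowel harmony, progressive

/ɤ/→[e] /o/→[ø] /o/→[ø].
Vowels agree with the first vowel, so the harmony is progressive.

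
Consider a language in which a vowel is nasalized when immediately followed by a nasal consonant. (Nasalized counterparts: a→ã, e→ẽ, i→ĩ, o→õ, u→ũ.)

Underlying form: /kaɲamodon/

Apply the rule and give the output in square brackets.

[kãɲãmodõn]

/a/ before nasal /ɲ/ → [ã]
/a/ before nasal /m/ → [ã]
/o/ before nasal /n/ → [õ]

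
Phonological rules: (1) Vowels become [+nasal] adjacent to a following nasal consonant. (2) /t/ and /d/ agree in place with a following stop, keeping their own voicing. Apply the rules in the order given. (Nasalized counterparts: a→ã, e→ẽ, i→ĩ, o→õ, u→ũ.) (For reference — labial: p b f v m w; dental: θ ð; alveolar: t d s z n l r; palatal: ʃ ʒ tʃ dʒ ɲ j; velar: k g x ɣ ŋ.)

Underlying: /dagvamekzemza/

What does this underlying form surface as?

[dagvãmekzẽmza]

Rule 1: /a/ before nasal /m/ → [ã]
Rule 1: /e/ before nasal /m/ → [ẽ]
After rule 1: dagvãmekzẽmza
Rule 2: no segment meets the rule's conditions; no change.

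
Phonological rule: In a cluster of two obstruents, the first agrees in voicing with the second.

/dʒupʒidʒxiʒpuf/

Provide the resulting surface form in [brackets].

/p/ before /ʒ/ (voiced) → [b]
/dʒ/ before /x/ (voiceless) → [tʃ]
/ʒ/ before /p/ (voiceless) → [ʃ]

[dʒubʒitʃxiʃpuf]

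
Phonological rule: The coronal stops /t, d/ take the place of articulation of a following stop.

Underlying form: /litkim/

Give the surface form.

/t/ before /k/ (velar) → [k]

[likkim]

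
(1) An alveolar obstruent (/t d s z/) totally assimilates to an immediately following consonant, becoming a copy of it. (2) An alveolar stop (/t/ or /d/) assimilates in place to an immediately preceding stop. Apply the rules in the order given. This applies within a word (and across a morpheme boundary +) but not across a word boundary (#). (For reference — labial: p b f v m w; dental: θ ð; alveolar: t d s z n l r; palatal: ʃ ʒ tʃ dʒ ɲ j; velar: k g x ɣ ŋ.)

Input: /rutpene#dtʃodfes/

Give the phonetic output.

[ruppene#tʃtʃoffes]

Rule 1: /t/ before /p/ → [p] (total assimilation)
Rule 1: /d/ before /tʃ/ → [tʃ] (total assimilation)
Rule 1: /d/ before /f/ → [f] (total assimilation)
After rule 1: ruppene#tʃtʃoffes
Rule 2: no segment meets the rule's conditions; no change.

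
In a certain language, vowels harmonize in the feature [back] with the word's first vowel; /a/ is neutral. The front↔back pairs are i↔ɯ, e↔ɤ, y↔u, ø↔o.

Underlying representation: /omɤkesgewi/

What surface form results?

[omɤkɤsgɤwɯ]

/e/ harmonizes with /o/ ([+back]) → [ɤ]
/e/ harmonizes with /o/ ([+back]) → [ɤ]
/i/ harmonizes with /o/ ([+back]) → [ɯ]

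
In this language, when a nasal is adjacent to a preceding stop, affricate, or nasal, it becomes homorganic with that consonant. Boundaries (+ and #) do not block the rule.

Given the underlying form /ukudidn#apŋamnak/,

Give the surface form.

[ukudidn#apmammak]

/ŋ/ after /p/ (labial) → [m]
/n/ after /m/ (labial) → [m]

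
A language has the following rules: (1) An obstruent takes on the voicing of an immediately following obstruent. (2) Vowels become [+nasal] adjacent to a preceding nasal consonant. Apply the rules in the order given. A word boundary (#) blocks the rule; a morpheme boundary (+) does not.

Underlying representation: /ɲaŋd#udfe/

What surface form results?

Rule 1: /d/ before /f/ (voiceless) → [t]
After rule 1: ɲaŋd#utfe
Rule 2: /a/ after nasal /ɲ/ → [ã]

[ɲãŋd#utfe]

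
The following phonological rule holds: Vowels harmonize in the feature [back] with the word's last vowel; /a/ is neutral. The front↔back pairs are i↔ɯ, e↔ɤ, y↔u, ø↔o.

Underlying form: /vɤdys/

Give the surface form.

/ɤ/ harmonizes with /y/ ([-back]) → [e]

[vedys]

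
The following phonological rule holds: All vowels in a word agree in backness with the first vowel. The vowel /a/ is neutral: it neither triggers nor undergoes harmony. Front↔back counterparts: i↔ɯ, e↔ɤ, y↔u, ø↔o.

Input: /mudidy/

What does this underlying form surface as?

[mudɯdu]

/i/ harmonizes with /u/ ([+back]) → [ɯ]
/y/ harmonizes with /u/ ([+back]) → [u]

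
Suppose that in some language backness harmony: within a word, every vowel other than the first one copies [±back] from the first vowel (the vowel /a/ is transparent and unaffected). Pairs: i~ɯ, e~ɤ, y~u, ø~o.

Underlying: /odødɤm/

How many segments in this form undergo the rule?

1

/ø/ harmonizes with /o/ ([+back]) → [o]
1 segment changes.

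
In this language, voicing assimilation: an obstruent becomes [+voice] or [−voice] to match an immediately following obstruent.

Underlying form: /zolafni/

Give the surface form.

[zolafni]

no segment meets the rule's conditions; no change.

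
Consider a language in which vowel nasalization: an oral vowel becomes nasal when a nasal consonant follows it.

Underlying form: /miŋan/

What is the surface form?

/i/ before nasal /ŋ/ → [ĩ]
/a/ before nasal /n/ → [ã]

[mĩŋãn]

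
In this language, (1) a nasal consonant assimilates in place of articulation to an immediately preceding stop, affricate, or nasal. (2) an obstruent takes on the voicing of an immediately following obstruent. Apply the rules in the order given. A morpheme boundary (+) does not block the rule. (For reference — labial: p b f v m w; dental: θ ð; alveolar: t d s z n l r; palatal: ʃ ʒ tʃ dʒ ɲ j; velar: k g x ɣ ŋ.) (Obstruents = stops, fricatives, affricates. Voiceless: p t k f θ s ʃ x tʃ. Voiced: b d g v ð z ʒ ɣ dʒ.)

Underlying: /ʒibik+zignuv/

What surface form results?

[ʒibig+zigŋuv]

Rule 1: /n/ after /g/ (velar) → [ŋ]
After rule 1: ʒibik+zigŋuv
Rule 2: /k/ before /z/ (voiced) → [g]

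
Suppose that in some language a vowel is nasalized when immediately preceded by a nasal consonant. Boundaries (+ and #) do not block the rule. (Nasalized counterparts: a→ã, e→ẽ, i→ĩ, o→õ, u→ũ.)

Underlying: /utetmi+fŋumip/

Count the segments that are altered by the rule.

/i/ after nasal /m/ → [ĩ]
/u/ after nasal /ŋ/ → [ũ]
/i/ after nasal /m/ → [ĩ]
3 segments change.

3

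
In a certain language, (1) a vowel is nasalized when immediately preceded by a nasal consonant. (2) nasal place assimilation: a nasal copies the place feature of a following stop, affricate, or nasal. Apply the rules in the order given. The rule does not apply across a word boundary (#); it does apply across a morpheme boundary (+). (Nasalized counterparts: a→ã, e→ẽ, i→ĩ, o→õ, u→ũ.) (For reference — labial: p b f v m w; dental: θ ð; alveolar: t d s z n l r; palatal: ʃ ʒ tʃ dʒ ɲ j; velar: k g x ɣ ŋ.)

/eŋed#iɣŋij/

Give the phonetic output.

[eŋẽd#iɣŋĩj]

Rule 1: /e/ after nasal /ŋ/ → [ẽ]
Rule 1: /i/ after nasal /ŋ/ → [ĩ]
After rule 1: eŋẽd#iɣŋĩj
Rule 2: no segment meets the rule's conditions; no change.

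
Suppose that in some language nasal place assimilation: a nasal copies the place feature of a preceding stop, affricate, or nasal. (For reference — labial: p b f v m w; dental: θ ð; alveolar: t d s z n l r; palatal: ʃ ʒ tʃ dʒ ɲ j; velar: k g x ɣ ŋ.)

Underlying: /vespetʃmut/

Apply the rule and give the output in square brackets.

[vespetʃɲut]

/m/ after /tʃ/ (palatal) → [ɲ]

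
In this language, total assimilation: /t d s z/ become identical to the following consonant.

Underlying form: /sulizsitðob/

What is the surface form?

/z/ before /s/ → [s] (total assimilation)
/t/ before /ð/ → [ð] (total assimilation)

[sulissiððob]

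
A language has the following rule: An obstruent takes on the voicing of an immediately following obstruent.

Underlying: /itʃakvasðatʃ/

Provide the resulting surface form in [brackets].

/k/ before /v/ (voiced) → [g]
/s/ before /ð/ (voiced) → [z]

[itʃagvazðatʃ]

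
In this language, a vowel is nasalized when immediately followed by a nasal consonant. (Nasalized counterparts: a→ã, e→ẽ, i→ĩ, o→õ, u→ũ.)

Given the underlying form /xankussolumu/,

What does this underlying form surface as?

[xãnkussolũmu]

/a/ before nasal /n/ → [ã]
/u/ before nasal /m/ → [ũ]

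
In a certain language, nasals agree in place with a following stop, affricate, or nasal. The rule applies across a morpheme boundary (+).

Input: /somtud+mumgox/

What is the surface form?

/m/ before /t/ (alveolar) → [n]
/m/ before /g/ (velar) → [ŋ]

[sontud+muŋgox]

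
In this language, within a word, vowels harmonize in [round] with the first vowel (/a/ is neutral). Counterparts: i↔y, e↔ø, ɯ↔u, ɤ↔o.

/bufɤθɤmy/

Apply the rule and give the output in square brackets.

/ɤ/ harmonizes with /u/ ([+round]) → [o]
/ɤ/ harmonizes with /u/ ([+round]) → [o]

[bufoθomy]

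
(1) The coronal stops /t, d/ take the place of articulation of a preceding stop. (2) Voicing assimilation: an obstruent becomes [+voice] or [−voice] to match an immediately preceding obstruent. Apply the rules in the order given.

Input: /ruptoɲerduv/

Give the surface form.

Rule 1: /t/ after /p/ (labial) → [p]
After rule 1: ruppoɲerduv
Rule 2: no segment meets the rule's conditions; no change.

[ruppoɲerduv]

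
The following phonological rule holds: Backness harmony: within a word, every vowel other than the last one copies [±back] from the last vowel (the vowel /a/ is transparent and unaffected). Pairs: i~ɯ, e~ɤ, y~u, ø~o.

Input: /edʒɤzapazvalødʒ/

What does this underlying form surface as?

/ɤ/ harmonizes with /ø/ ([-back]) → [e]

[edʒezapazvalødʒ]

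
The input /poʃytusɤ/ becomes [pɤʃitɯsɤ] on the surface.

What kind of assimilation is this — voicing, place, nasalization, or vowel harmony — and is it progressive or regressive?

/o/→[ɤ] /y/→[i] /u/→[ɯ].
Vowels agree with the last vowel, so the harmony is regressive.

vowel harmony, regressive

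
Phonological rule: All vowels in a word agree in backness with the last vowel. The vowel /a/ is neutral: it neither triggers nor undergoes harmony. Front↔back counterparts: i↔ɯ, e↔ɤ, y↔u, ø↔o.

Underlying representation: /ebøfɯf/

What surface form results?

[ɤbofɯf]

/e/ harmonizes with /ɯ/ ([+back]) → [ɤ]
/ø/ harmonizes with /ɯ/ ([+back]) → [o]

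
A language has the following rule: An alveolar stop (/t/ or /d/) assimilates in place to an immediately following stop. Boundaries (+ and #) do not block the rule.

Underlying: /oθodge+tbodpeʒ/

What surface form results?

/d/ before /g/ (velar) → [g]
/t/ before /b/ (labial) → [p]
/d/ before /p/ (labial) → [b]

[oθogge+pbobpeʒ]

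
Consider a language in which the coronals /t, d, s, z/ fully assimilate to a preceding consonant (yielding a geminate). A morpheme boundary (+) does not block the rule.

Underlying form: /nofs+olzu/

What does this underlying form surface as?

[noff+ollu]

/s/ after /f/ → [f] (total assimilation)
/z/ after /l/ → [l] (total assimilation)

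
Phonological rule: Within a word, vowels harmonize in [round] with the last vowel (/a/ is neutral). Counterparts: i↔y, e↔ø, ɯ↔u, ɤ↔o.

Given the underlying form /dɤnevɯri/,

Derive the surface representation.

[dɤnevɯri]

no segment meets the rule's conditions; no change.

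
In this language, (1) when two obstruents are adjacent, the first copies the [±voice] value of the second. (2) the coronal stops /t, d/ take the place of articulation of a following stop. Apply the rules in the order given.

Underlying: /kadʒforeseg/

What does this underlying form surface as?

[katʃforeseg]

Rule 1: /dʒ/ before /f/ (voiceless) → [tʃ]
After rule 1: katʃforeseg
Rule 2: no segment meets the rule's conditions; no change.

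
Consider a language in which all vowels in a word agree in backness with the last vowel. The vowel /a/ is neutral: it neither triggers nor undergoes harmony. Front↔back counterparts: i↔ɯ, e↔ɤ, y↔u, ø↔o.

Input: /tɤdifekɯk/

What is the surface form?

[tɤdɯfɤkɯk]

/i/ harmonizes with /ɯ/ ([+back]) → [ɯ]
/e/ harmonizes with /ɯ/ ([+back]) → [ɤ]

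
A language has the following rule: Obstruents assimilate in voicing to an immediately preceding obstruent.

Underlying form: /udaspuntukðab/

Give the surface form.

[udaspuntukθab]

/ð/ after /k/ (voiceless) → [θ]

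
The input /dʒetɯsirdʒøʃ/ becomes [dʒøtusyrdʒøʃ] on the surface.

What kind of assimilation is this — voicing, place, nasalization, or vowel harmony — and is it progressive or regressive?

/e/→[ø] /ɯ/→[u] /i/→[y].
Vowels agree with the last vowel, so the harmony is regressive.

vowel harmony, regressive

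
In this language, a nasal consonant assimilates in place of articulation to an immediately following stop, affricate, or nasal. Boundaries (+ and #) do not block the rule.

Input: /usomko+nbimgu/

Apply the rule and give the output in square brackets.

[usoŋko+mbiŋgu]

/m/ before /k/ (velar) → [ŋ]
/n/ before /b/ (labial) → [m]
/m/ before /g/ (velar) → [ŋ]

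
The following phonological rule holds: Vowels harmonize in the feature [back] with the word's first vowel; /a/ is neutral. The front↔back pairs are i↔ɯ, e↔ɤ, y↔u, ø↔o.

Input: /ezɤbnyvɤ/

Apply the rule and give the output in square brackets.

[ezebnyve]

/ɤ/ harmonizes with /e/ ([-back]) → [e]
/ɤ/ harmonizes with /e/ ([-back]) → [e]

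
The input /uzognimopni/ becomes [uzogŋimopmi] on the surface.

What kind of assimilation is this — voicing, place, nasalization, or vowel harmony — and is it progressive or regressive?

/n/→[ŋ] /n/→[m].
Each target copies a feature from the preceding segment, so the direction is progressive.

place assimilation, progressive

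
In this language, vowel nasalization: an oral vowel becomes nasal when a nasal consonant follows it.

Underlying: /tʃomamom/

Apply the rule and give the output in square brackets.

/o/ before nasal /m/ → [õ]
/a/ before nasal /m/ → [ã]
/o/ before nasal /m/ → [õ]

[tʃõmãmõm]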